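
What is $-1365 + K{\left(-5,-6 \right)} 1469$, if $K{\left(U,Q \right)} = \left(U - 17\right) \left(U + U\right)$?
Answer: $321815$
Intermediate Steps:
$K{\left(U,Q \right)} = 2 U \left(-17 + U\right)$ ($K{\left(U,Q \right)} = \left(-17 + U\right) 2 U = 2 U \left(-17 + U\right)$)
$-1365 + K{\left(-5,-6 \right)} 1469 = -1365 + 2 \left(-5\right) \left(-17 - 5\right) 1469 = -1365 + 2 \left(-5\right) \left(-22\right) 1469 = -1365 + 220 \cdot 1469 = -1365 + 323180 = 321815$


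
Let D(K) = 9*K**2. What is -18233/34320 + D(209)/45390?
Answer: 422153047/51926160 ≈ 8.1299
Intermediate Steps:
-18233/34320 + D(209)/45390 = -18233/34320 + (9*209**2)/45390 = -18233*1/34320 + (9*43681)*(1/45390) = -18233/34320 + 393129*(1/45390) = -18233/34320 + 131043/15130 = 422153047/51926160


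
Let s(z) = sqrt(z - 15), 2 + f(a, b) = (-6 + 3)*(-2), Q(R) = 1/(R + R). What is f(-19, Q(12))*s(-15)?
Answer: 4*I*sqrt(30) ≈ 21.909*I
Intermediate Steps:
Q(R) = 1/(2*R)
f(a, b) = 4 (f(a, b) = -2 + (-6 + 3)*(-2) = -2 - 3*(-2) = -2 + 6 = 4)
s(z) = sqrt(-15 + z)
f(-19, Q(12))*s(-15) = 4*sqrt(-15 - 15) = 4*sqrt(-30) = 4*(I*sqrt(30)) = 4*I*sqrt(30)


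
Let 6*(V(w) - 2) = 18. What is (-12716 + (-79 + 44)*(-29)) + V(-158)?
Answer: -11696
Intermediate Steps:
V(w) = 5 (V(w) = 2 + (⅙)*18 = 2 + 3 = 5)
(-12716 + (-79 + 44)*(-29)) + V(-158) = (-12716 + (-79 + 44)*(-29)) + 5 = (-12716 - 35*(-29)) + 5 = (-12716 + 1015) + 5 = -11701 + 5 = -11696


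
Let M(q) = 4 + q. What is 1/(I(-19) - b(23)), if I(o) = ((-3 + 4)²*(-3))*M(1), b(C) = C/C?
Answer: -1/16 ≈ -0.062500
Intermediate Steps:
b(C) = 1
I(o) = -15 (I(o) = ((-3 + 4)²*(-3))*(4 + 1) = (1²*(-3))*5 = (1*(-3))*5 = -3*5 = -15)
1/(I(-19) - b(23)) = 1/(-15 - 1*1) = 1/(-15 - 1) = 1/(-16) = -1/16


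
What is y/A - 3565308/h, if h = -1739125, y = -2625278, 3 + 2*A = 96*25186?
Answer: -510982559776/4204948598625 ≈ -0.12152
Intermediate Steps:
A = 2417853/2 (A = -3/2 + (96*25186)/2 = -3/2 + (1/2)*2417856 = -3/2 + 1208928 = 2417853/2 ≈ 1.2089e+6)
y/A - 3565308/h = -2625278/2417853/2 - 3565308/(-1739125) = -2625278*2/2417853 - 3565308*(-1/1739125) = -5250556/2417853 + 3565308/1739125 = -510982559776/4204948598625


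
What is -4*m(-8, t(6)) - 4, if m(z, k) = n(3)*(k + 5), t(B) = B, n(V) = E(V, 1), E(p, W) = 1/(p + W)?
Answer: -15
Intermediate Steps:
E(p, W) = 1/(W + p)
n(V) = 1/(1 + V)
m(z, k) = 5/4 + k/4 (m(z, k) = (k + 5)/(1 + 3) = (5 + k)/4 = 5/4 + k/4)
-4*m(-8, t(6)) - 4 = -4*(5/4 + (¼)*6) - 4 = -4*(5/4 + 3/2) - 4 = -4*11/4 - 4 = -11 - 4 = -15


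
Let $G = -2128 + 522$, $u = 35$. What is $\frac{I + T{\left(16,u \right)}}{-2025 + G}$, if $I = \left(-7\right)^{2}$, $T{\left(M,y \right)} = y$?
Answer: $- \frac{84}{3631} \approx -0.023134$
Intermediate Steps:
$I = 49$
$G = -1606$
$\frac{I + T{\left(16,u \right)}}{-2025 + G} = \frac{49 + 35}{-2025 - 1606} = \frac{84}{-3631} = 84 \left(- \frac{1}{3631}\right) = - \frac{84}{3631}$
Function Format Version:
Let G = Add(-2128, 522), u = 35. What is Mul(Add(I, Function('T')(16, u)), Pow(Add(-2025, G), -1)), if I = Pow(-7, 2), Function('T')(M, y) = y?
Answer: Rational(-84, 3631) ≈ -0.023134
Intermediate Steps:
I = 49
G = -1606
Mul(Add(I, Function('T')(16, u)), Pow(Add(-2025, G), -1)) = Mul(Add(49, 35), Pow(Add(-2025, -1606), -1)) = Mul(84, Pow(-3631, -1)) = Mul(84, Rational(-1, 3631)) = Rational(-84, 3631)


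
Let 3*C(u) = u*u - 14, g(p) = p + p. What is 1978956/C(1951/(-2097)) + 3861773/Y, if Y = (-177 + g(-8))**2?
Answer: -972230517354184763/2151402598925 ≈ -4.5191e+5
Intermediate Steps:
g(p) = 2*p
Y = 37249 (Y = (-177 + 2*(-8))**2 = (-177 - 16)**2 = (-193)**2 = 37249)
C(u) = -14/3 + u**2/3 (C(u) = (u*u - 14)/3 = (u**2 - 14)/3 = (-14 + u**2)/3 = -14/3 + u**2/3)
1978956/C(1951/(-2097)) + 3861773/Y = 1978956/(-14/3 + (1951/(-2097))**2/3) + 3861773/37249 = 1978956/(-14/3 + (1951*(-1/2097))**2/3) + 3861773*(1/37249) = 1978956/(-14/3 + (-1951/2097)**2/3) + 3861773/37249 = 1978956/(-14/3 + (1/3)*(3806401/4397409)) + 3861773/37249 = 1978956/(-14/3 + 3806401/13192227) + 3861773/37249 = 1978956/(-57757325/13192227) + 3861773/37249 = 1978956*(-13192227/57757325) + 3861773/37249 = -26106836775012/57757325 + 3861773/37249 = -972230517354184763/2151402598925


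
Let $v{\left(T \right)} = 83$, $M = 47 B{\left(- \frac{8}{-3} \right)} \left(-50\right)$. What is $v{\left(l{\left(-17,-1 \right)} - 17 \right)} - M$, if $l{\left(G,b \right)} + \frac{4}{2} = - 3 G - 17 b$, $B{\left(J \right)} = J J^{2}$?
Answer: $\frac{1205441}{27} \approx 44646.0$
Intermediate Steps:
$B{\left(J \right)} = J^{3}$
$l{\left(G,b \right)} = -2 - 17 b - 3 G$ ($l{\left(G,b \right)} = -2 - \left(3 G + 17 b\right) = -2 - 17 b - 3 G$)
$M = - \frac{1203200}{27}$ ($M = 47 \left(- \frac{8}{-3}\right)^{3} \left(-50\right) = 47 \left(\left(-8\right) \left(- \frac{1}{3}\right)\right)^{3} \left(-50\right) = 47 \left(\frac{8}{3}\right)^{3} \left(-50\right) = 47 \cdot \frac{512}{27} \left(-50\right) = \frac{24064}{27} \left(-50\right) = - \frac{1203200}{27} \approx -44563.0$)
$v{\left(l{\left(-17,-1 \right)} - 17 \right)} - M = 83 - - \frac{1203200}{27} = 83 + \frac{1203200}{27} = \frac{1205441}{27}$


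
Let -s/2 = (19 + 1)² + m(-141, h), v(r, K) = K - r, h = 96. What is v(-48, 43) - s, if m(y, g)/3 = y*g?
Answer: -80325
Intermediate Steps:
m(y, g) = 3*g*y (m(y, g) = 3*(y*g) = 3*(g*y) = 3*g*y)
s = 80416 (s = -2*((19 + 1)² + 3*96*(-141)) = -2*(20² - 40608) = -2*(400 - 40608) = -2*(-40208) = 80416)
v(-48, 43) - s = (43 - 1*(-48)) - 1*80416 = (43 + 48) - 80416 = 91 - 80416 = -80325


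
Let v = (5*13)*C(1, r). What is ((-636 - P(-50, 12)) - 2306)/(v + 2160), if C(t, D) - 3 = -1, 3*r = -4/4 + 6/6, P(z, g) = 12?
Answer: -1477/1145 ≈ -1.2900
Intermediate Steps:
r = 0 (r = (-4/4 + 6/6)/3 = (-4*¼ + 6*(⅙))/3 = (-1 + 1)/3 = (⅓)*0 = 0)
C(t, D) = 2 (C(t, D) = 3 - 1 = 2)
v = 130 (v = (5*13)*2 = 65*2 = 130)
((-636 - P(-50, 12)) - 2306)/(v + 2160) = ((-636 - 1*12) - 2306)/(130 + 2160) = ((-636 - 12) - 2306)/2290 = (-648 - 2306)*(1/2290) = -2954*1/2290 = -1477/1145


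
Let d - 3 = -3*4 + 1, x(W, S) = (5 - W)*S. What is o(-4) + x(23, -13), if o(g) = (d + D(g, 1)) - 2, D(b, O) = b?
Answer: 220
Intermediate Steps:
x(W, S) = S*(5 - W)
d = -8 (d = 3 + (-3*4 + 1) = 3 + (-12 + 1) = 3 - 11 = -8)
o(g) = -10 + g (o(g) = (-8 + g) - 2 = -10 + g)
o(-4) + x(23, -13) = (-10 - 4) - 13*(5 - 1*23) = -14 - 13*(5 - 23) = -14 - 13*(-18) = -14 + 234 = 220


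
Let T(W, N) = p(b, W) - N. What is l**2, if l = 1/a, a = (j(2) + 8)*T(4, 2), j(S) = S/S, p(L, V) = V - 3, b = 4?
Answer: 1/81 ≈ 0.012346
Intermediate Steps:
p(L, V) = -3 + V
T(W, N) = -3 + W - N (T(W, N) = (-3 + W) - N = -3 + W - N)
j(S) = 1
a = -9 (a = (1 + 8)*(-3 + 4 - 1*2) = 9*(-3 + 4 - 2) = 9*(-1) = -9)
l = -1/9 (l = 1/(-9) = -1/9 ≈ -0.11111)
l**2 = (-1/9)**2 = 1/81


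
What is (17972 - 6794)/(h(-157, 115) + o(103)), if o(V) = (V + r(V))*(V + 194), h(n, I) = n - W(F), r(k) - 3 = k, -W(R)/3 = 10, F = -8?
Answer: 5589/30973 ≈ 0.18045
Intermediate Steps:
W(R) = -30 (W(R) = -3*10 = -30)
r(k) = 3 + k
h(n, I) = 30 + n (h(n, I) = n - 1*(-30) = n + 30 = 30 + n)
o(V) = (3 + 2*V)*(194 + V) (o(V) = (V + (3 + V))*(V + 194) = (3 + 2*V)*(194 + V))
(17972 - 6794)/(h(-157, 115) + o(103)) = (17972 - 6794)/((30 - 157) + (582 + 2*103² + 391*103)) = 11178/(-127 + (582 + 2*10609 + 40273)) = 11178/(-127 + (582 + 21218 + 40273)) = 11178/(-127 + 62073) = 11178/61946 = 11178*(1/61946) = 5589/30973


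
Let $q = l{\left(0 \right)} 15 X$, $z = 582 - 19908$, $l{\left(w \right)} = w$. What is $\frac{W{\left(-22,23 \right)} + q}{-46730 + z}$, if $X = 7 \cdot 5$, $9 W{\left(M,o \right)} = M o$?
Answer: $\frac{11}{12924} \approx 0.00085113$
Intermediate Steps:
$W{\left(M,o \right)} = \frac{M o}{9}$
$X = 35$
$z = -19326$
$q = 0$ ($q = 0 \cdot 15 \cdot 35 = 0 \cdot 35 = 0$)
$\frac{W{\left(-22,23 \right)} + q}{-46730 + z} = \frac{\frac{1}{9} \left(-22\right) 23 + 0}{-46730 - 19326} = \frac{- \frac{506}{9} + 0}{-66056} = \left(- \frac{506}{9}\right) \left(- \frac{1}{66056}\right) = \frac{11}{12924}$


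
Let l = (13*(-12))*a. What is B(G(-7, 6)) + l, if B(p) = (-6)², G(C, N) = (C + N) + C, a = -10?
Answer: 1596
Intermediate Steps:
G(C, N) = N + 2*C
B(p) = 36
l = 1560 (l = (13*(-12))*(-10) = -156*(-10) = 1560)
B(G(-7, 6)) + l = 36 + 1560 = 1596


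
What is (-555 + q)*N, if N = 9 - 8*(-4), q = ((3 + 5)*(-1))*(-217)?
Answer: 48421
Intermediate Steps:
q = 1736 (q = (8*(-1))*(-217) = -8*(-217) = 1736)
N = 41 (N = 9 + 32 = 41)
(-555 + q)*N = (-555 + 1736)*41 = 1181*41 = 48421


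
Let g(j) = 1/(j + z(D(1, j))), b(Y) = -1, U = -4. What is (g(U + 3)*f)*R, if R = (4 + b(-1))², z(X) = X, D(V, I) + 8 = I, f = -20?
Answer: 18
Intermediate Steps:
D(V, I) = -8 + I
R = 9 (R = (4 - 1)² = 3² = 9)
g(j) = 1/(-8 + 2*j) (g(j) = 1/(j + (-8 + j)) = 1/(-8 + 2*j))
(g(U + 3)*f)*R = ((1/(2*(-4 + (-4 + 3))))*(-20))*9 = ((1/(2*(-4 - 1)))*(-20))*9 = (((½)/(-5))*(-20))*9 = (((½)*(-⅕))*(-20))*9 = -⅒*(-20)*9 = 2*9 = 18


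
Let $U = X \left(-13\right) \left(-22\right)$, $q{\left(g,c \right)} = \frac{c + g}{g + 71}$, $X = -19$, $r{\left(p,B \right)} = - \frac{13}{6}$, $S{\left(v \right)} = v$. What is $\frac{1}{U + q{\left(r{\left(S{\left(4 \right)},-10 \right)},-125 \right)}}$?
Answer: $- \frac{59}{320715} \approx -0.00018396$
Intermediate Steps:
$r{\left(p,B \right)} = - \frac{13}{6}$ ($r{\left(p,B \right)} = \left(-13\right) \frac{1}{6} = - \frac{13}{6}$)
$q{\left(g,c \right)} = \frac{c + g}{71 + g}$
$U = -5434$ ($U = \left(-19\right) \left(-13\right) \left(-22\right) = 247 \left(-22\right) = -5434$)
$\frac{1}{U + q{\left(r{\left(S{\left(4 \right)},-10 \right)},-125 \right)}} = \frac{1}{-5434 + \frac{-125 - \frac{13}{6}}{71 - \frac{13}{6}}} = \frac{1}{-5434 + \frac{1}{\frac{413}{6}} \left(- \frac{763}{6}\right)} = \frac{1}{-5434 + \frac{6}{413} \left(- \frac{763}{6}\right)} = \frac{1}{-5434 - \frac{109}{59}} = \frac{1}{- \frac{320715}{59}} = - \frac{59}{320715}$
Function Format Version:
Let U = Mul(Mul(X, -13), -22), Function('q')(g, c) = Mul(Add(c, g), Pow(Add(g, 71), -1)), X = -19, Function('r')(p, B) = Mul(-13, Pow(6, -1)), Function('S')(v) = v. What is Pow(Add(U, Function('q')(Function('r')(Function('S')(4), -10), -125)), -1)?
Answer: Rational(-59, 320715) ≈ -0.00018396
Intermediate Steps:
Function('r')(p, B) = Rational(-13, 6) (Function('r')(p, B) = Mul(-13, Rational(1, 6)) = Rational(-13, 6))
Function('q')(g, c) = Mul(Pow(Add(71, g), -1), Add(c, g)) (Function('q')(g, c) = Mul(Add(c, g), Pow(Add(71, g), -1)) = Mul(Pow(Add(71, g), -1), Add(c, g)))
U = -5434 (U = Mul(Mul(-19, -13), -22) = Mul(247, -22) = -5434)
Pow(Add(U, Function('q')(Function('r')(Function('S')(4), -10), -125)), -1) = Pow(Add(-5434, Mul(Pow(Add(71, Rational(-13, 6)), -1), Add(-125, Rational(-13, 6)))), -1) = Pow(Add(-5434, Mul(Pow(Rational(413, 6), -1), Rational(-763, 6))), -1) = Pow(Add(-5434, Mul(Rational(6, 413), Rational(-763, 6))), -1) = Pow(Add(-5434, Rational(-109, 59)), -1) = Pow(Rational(-320715, 59), -1) = Rational(-59, 320715)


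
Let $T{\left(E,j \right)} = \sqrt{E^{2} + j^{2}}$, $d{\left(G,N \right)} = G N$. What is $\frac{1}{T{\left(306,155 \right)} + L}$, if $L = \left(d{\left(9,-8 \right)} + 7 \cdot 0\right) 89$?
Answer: $- \frac{6408}{40944803} - \frac{\sqrt{117661}}{40944803} \approx -0.00016488$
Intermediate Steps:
$L = -6408$ ($L = \left(9 \left(-8\right) + 7 \cdot 0\right) 89 = \left(-72 + 0\right) 89 = \left(-72\right) 89 = -6408$)
$\frac{1}{T{\left(306,155 \right)} + L} = \frac{1}{\sqrt{306^{2} + 155^{2}} - 6408} = \frac{1}{\sqrt{93636 + 24025} - 6408} = \frac{1}{\sqrt{117661} - 6408} = \frac{1}{-6408 + \sqrt{117661}}$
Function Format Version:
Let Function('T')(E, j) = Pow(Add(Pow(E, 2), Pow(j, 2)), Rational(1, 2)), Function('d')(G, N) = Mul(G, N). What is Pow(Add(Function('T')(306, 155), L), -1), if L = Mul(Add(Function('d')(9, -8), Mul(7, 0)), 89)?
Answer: Add(Rational(-6408, 40944803), Mul(Rational(-1, 40944803), Pow(117661, Rational(1, 2)))) ≈ -0.00016488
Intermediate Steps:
L = -6408 (L = Mul(Add(Mul(9, -8), Mul(7, 0)), 89) = Mul(Add(-72, 0), 89) = Mul(-72, 89) = -6408)
Pow(Add(Function('T')(306, 155), L), -1) = Pow(Add(Pow(Add(Pow(306, 2), Pow(155, 2)), Rational(1, 2)), -6408), -1) = Pow(Add(Pow(Add(93636, 24025), Rational(1, 2)), -6408), -1) = Pow(Add(Pow(117661, Rational(1, 2)), -6408), -1) = Pow(Add(-6408, Pow(117661, Rational(1, 2))), -1)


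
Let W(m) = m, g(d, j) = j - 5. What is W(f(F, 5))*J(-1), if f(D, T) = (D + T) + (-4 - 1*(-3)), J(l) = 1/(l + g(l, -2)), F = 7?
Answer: -11/8 ≈ -1.3750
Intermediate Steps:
g(d, j) = -5 + j
J(l) = 1/(-7 + l) (J(l) = 1/(l + (-5 - 2)) = 1/(l - 7) = 1/(-7 + l))
f(D, T) = -1 + D + T (f(D, T) = (D + T) + (-4 + 3) = (D + T) - 1 = -1 + D + T)
W(f(F, 5))*J(-1) = (-1 + 7 + 5)/(-7 - 1) = 11/(-8) = 11*(-⅛) = -11/8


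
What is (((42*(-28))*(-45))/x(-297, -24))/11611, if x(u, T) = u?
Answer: -1960/127721 ≈ -0.015346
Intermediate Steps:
(((42*(-28))*(-45))/x(-297, -24))/11611 = (((42*(-28))*(-45))/(-297))/11611 = (-1176*(-45)*(-1/297))*(1/11611) = (52920*(-1/297))*(1/11611) = -1960/11*1/11611 = -1960/127721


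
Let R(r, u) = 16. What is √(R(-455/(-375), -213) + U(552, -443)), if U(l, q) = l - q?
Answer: √1011 ≈ 31.796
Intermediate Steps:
√(R(-455/(-375), -213) + U(552, -443)) = √(16 + (552 - 1*(-443))) = √(16 + (552 + 443)) = √(16 + 995) = √1011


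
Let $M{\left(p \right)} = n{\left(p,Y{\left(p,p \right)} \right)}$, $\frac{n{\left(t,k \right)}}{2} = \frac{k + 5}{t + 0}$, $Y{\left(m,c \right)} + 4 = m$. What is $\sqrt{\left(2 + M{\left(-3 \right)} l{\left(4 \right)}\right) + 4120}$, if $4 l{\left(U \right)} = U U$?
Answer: $\frac{\sqrt{37146}}{3} \approx 64.244$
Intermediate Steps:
$Y{\left(m,c \right)} = -4 + m$
$l{\left(U \right)} = \frac{U^{2}}{4}$ ($l{\left(U \right)} = \frac{U U}{4} = \frac{U^{2}}{4}$)
$n{\left(t,k \right)} = \frac{2 \left(5 + k\right)}{t}$ ($n{\left(t,k \right)} = 2 \frac{k + 5}{t + 0} = 2 \frac{5 + k}{t} = \frac{2 \left(5 + k\right)}{t}$)
$M{\left(p \right)} = \frac{2 \left(1 + p\right)}{p}$ ($M{\left(p \right)} = \frac{2 \left(5 + \left(-4 + p\right)\right)}{p} = \frac{2 \left(1 + p\right)}{p}$)
$\sqrt{\left(2 + M{\left(-3 \right)} l{\left(4 \right)}\right) + 4120} = \sqrt{\left(2 + \left(2 + \frac{2}{-3}\right) \frac{4^{2}}{4}\right) + 4120} = \sqrt{\left(2 + \left(2 + 2 \left(- \frac{1}{3}\right)\right) \frac{1}{4} \cdot 16\right) + 4120} = \sqrt{\left(2 + \left(2 - \frac{2}{3}\right) 4\right) + 4120} = \sqrt{\left(2 + \frac{4}{3} \cdot 4\right) + 4120} = \sqrt{\left(2 + \frac{16}{3}\right) + 4120} = \sqrt{\frac{22}{3} + 4120} = \sqrt{\frac{12382}{3}} = \frac{\sqrt{37146}}{3}$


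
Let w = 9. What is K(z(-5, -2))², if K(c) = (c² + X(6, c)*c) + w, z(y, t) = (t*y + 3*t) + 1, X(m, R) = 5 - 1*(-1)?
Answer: 4096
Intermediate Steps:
X(m, R) = 6 (X(m, R) = 5 + 1 = 6)
z(y, t) = 1 + 3*t + t*y (z(y, t) = (3*t + t*y) + 1 = 1 + 3*t + t*y)
K(c) = 9 + c² + 6*c (K(c) = (c² + 6*c) + 9 = 9 + c² + 6*c)
K(z(-5, -2))² = (9 + (1 + 3*(-2) - 2*(-5))² + 6*(1 + 3*(-2) - 2*(-5)))² = (9 + (1 - 6 + 10)² + 6*(1 - 6 + 10))² = (9 + 5² + 6*5)² = (9 + 25 + 30)² = 64² = 4096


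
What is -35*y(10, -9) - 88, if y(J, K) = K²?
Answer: -2923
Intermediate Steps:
-35*y(10, -9) - 88 = -35*(-9)² - 88 = -35*81 - 88 = -2835 - 88 = -2923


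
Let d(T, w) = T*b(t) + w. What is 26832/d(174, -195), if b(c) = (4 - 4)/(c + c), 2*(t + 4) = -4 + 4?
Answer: -688/5 ≈ -137.60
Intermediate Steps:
t = -4 (t = -4 + (-4 + 4)/2 = -4 + (1/2)*0 = -4 + 0 = -4)
b(c) = 0 (b(c) = 0/((2*c)) = 0*(1/(2*c)) = 0)
d(T, w) = w (d(T, w) = T*0 + w = 0 + w = w)
26832/d(174, -195) = 26832/(-195) = 26832*(-1/195) = -688/5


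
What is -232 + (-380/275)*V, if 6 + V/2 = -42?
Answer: -5464/55 ≈ -99.345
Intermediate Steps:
V = -96 (V = -12 + 2*(-42) = -12 - 84 = -96)
-232 + (-380/275)*V = -232 - 380/275*(-96) = -232 - 380*1/275*(-96) = -232 - 76/55*(-96) = -232 + 7296/55 = -5464/55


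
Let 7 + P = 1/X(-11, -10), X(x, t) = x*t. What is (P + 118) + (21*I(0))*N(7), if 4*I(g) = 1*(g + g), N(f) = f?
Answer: 12211/110 ≈ 111.01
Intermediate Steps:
X(x, t) = t*x
I(g) = g/2 (I(g) = (1*(g + g))/4 = (1*(2*g))/4 = (2*g)/4 = g/2)
P = -769/110 (P = -7 + 1/(-10*(-11)) = -7 + 1/110 = -769/110 ≈ -6.9909)
(P + 118) + (21*I(0))*N(7) = (-769/110 + 118) + (21*((1/2)*0))*7 = 12211/110 + (21*0)*7 = 12211/110 + 0*7 = 12211/110 + 0 = 12211/110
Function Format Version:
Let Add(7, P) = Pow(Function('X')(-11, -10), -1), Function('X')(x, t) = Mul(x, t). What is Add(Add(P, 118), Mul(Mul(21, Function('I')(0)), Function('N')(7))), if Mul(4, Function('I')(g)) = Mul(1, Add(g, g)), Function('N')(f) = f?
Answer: Rational(12211, 110) ≈ 111.01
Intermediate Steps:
Function('X')(x, t) = Mul(t, x)
Function('I')(g) = Mul(Rational(1, 2), g) (Function('I')(g) = Mul(Rational(1, 4), Mul(1, Add(g, g))) = Mul(Rational(1, 4), Mul(1, Mul(2, g))) = Mul(Rational(1, 4), Mul(2, g)) = Mul(Rational(1, 2), g))
P = Rational(-769, 110) (P = Add(-7, Pow(Mul(-10, -11), -1)) = Add(-7, Pow(110, -1)) = Add(-7, Rational(1, 110)) = Rational(-769, 110) ≈ -6.9909)
Add(Add(P, 118), Mul(Mul(21, Function('I')(0)), Function('N')(7))) = Add(Add(Rational(-769, 110), 118), Mul(Mul(21, Mul(Rational(1, 2), 0)), 7)) = Add(Rational(12211, 110), Mul(Mul(21, 0), 7)) = Add(Rational(12211, 110), Mul(0, 7)) = Add(Rational(12211, 110), 0) = Rational(12211, 110)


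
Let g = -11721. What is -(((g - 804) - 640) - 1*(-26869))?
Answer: -13704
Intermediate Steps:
-(((g - 804) - 640) - 1*(-26869)) = -(((-11721 - 804) - 640) - 1*(-26869)) = -((-12525 - 640) + 26869) = -(-13165 + 26869) = -1*13704 = -13704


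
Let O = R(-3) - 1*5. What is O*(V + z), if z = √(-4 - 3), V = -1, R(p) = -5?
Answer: 10 - 10*I*√7 ≈ 10.0 - 26.458*I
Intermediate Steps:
z = I*√7 (z = √(-7) = I*√7 ≈ 2.6458*I)
O = -10 (O = -5 - 1*5 = -5 - 5 = -10)
O*(V + z) = -10*(-1 + I*√7) = 10 - 10*I*√7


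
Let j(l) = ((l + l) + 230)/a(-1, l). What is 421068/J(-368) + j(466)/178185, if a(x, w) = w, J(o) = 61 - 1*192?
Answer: -2497360613147/776962965 ≈ -3214.3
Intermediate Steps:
J(o) = -131 (J(o) = 61 - 192 = -131)
j(l) = (230 + 2*l)/l (j(l) = ((l + l) + 230)/l = (2*l + 230)/l = (230 + 2*l)/l)
421068/J(-368) + j(466)/178185 = 421068/(-131) + (2 + 230/466)/178185 = 421068*(-1/131) + (2 + 230*(1/466))*(1/178185) = -421068/131 + (2 + 115/233)*(1/178185) = -421068/131 + (581/233)*(1/178185) = -421068/131 + 83/5931015 = -2497360613147/776962965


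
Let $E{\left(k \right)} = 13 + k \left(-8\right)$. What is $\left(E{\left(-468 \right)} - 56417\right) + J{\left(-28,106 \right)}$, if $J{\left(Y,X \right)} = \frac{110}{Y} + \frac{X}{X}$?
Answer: $- \frac{737281}{14} \approx -52663.0$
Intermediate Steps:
$J{\left(Y,X \right)} = 1 + \frac{110}{Y}$ ($J{\left(Y,X \right)} = \frac{110}{Y} + 1 = 1 + \frac{110}{Y}$)
$E{\left(k \right)} = 13 - 8 k$
$\left(E{\left(-468 \right)} - 56417\right) + J{\left(-28,106 \right)} = \left(\left(13 - -3744\right) - 56417\right) + \frac{110 - 28}{-28} = \left(\left(13 + 3744\right) - 56417\right) - \frac{41}{14} = \left(3757 - 56417\right) - \frac{41}{14} = -52660 - \frac{41}{14} = - \frac{737281}{14}$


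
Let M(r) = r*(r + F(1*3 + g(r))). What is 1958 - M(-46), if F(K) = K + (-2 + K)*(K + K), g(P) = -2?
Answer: -204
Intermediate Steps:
F(K) = K + 2*K*(-2 + K) (F(K) = K + (-2 + K)*(2*K) = K + 2*K*(-2 + K))
M(r) = r*(-1 + r) (M(r) = r*(r + (1*3 - 2)*(-3 + 2*(1*3 - 2))) = r*(r + (3 - 2)*(-3 + 2*(3 - 2))) = r*(r + 1*(-3 + 2*1)) = r*(r + 1*(-3 + 2)) = r*(r + 1*(-1)) = r*(r - 1) = r*(-1 + r))
1958 - M(-46) = 1958 - (-46)*(-1 - 46) = 1958 - (-46)*(-47) = 1958 - 1*2162 = 1958 - 2162 = -204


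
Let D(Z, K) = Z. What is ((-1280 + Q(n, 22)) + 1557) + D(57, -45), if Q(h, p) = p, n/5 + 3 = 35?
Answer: 356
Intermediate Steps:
n = 160 (n = -15 + 5*35 = -15 + 175 = 160)
((-1280 + Q(n, 22)) + 1557) + D(57, -45) = ((-1280 + 22) + 1557) + 57 = (-1258 + 1557) + 57 = 299 + 57 = 356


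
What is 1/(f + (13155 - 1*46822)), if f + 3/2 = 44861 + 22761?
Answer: 2/67907 ≈ 2.9452e-5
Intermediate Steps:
f = 135241/2 (f = -3/2 + (44861 + 22761) = -3/2 + 67622 = 135241/2 ≈ 67621.)
1/(f + (13155 - 1*46822)) = 1/(135241/2 + (13155 - 1*46822)) = 1/(135241/2 + (13155 - 46822)) = 1/(135241/2 - 33667) = 1/(67907/2) = 2/67907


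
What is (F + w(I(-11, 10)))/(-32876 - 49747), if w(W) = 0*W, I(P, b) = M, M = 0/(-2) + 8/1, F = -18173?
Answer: 18173/82623 ≈ 0.21995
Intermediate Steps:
M = 8 (M = 0*(-½) + 8*1 = 0 + 8 = 8)
I(P, b) = 8
w(W) = 0
(F + w(I(-11, 10)))/(-32876 - 49747) = (-18173 + 0)/(-32876 - 49747) = -18173/(-82623) = -18173*(-1/82623) = 18173/82623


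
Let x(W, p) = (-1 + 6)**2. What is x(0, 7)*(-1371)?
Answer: -34275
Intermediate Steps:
x(W, p) = 25 (x(W, p) = 5**2 = 25)
x(0, 7)*(-1371) = 25*(-1371) = -34275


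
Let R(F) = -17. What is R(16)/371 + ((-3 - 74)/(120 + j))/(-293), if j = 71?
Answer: -922804/20762273 ≈ -0.044446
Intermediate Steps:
R(16)/371 + ((-3 - 74)/(120 + j))/(-293) = -17/371 + ((-3 - 74)/(120 + 71))/(-293) = -17*1/371 - 77/191*(-1/293) = -17/371 - 77*1/191*(-1/293) = -17/371 - 77/191*(-1/293) = -17/371 + 77/55963 = -922804/20762273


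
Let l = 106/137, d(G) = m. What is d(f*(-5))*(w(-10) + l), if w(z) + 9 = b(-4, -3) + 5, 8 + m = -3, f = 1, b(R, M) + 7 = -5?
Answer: 22946/137 ≈ 167.49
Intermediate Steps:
b(R, M) = -12 (b(R, M) = -7 - 5 = -12)
m = -11 (m = -8 - 3 = -11)
w(z) = -16 (w(z) = -9 + (-12 + 5) = -9 - 7 = -16)
d(G) = -11
l = 106/137 (l = 106*(1/137) = 106/137 ≈ 0.77372)
d(f*(-5))*(w(-10) + l) = -11*(-16 + 106/137) = -11*(-2086/137) = 22946/137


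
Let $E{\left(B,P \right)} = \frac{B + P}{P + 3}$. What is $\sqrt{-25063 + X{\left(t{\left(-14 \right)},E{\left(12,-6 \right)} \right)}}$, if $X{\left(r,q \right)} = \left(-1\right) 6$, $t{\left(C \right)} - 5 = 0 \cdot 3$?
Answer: $i \sqrt{25069} \approx 158.33 i$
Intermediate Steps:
$E{\left(B,P \right)} = \frac{B + P}{3 + P}$
$t{\left(C \right)} = 5$ ($t{\left(C \right)} = 5 + 0 \cdot 3 = 5 + 0 = 5$)
$X{\left(r,q \right)} = -6$
$\sqrt{-25063 + X{\left(t{\left(-14 \right)},E{\left(12,-6 \right)} \right)}} = \sqrt{-25063 - 6} = \sqrt{-25069} = i \sqrt{25069}$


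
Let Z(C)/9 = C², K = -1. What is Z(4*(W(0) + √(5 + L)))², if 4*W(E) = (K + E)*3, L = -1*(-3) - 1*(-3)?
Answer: 3285441 - 719280*√11 ≈ 8.9986e+5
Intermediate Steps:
L = 6 (L = 3 + 3 = 6)
W(E) = -¾ + 3*E/4 (W(E) = ((-1 + E)*3)/4 = (-3 + 3*E)/4 = -¾ + 3*E/4)
Z(C) = 9*C²
Z(4*(W(0) + √(5 + L)))² = (9*(4*((-¾ + (¾)*0) + √(5 + 6)))²)² = (9*(4*((-¾ + 0) + √11))²)² = (9*(4*(-¾ + √11))²)² = (9*(-3 + 4*√11)²)² = 81*(-3 + 4*√11)⁴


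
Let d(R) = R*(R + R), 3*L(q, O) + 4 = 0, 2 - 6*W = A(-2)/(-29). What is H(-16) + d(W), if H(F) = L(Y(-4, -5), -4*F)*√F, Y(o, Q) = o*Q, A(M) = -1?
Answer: 361/1682 - 16*I/3 ≈ 0.21463 - 5.3333*I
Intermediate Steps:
Y(o, Q) = Q*o
W = 19/58 (W = ⅓ - (-1)/(6*(-29)) = ⅓ - (-1)*(-1)/(6*29) = ⅓ - ⅙*1/29 = ⅓ - 1/174 = 19/58 ≈ 0.32759)
L(q, O) = -4/3 (L(q, O) = -4/3 + (⅓)*0 = -4/3 + 0 = -4/3)
d(R) = 2*R² (d(R) = R*(2*R) = 2*R²)
H(F) = -4*√F/3
H(-16) + d(W) = -16*I/3 + 2*(19/58)² = -16*I/3 + 2*(361/3364) = -16*I/3 + 361/1682 = 361/1682 - 16*I/3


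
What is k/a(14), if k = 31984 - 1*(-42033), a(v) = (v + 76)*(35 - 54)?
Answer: -74017/1710 ≈ -43.285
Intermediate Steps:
a(v) = -1444 - 19*v (a(v) = (76 + v)*(-19) = -1444 - 19*v)
k = 74017 (k = 31984 + 42033 = 74017)
k/a(14) = 74017/(-1444 - 19*14) = 74017/(-1444 - 266) = 74017/(-1710) = 74017*(-1/1710) = -74017/1710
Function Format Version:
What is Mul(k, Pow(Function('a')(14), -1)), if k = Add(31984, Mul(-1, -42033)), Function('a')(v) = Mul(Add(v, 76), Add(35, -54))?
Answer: Rational(-74017, 1710) ≈ -43.285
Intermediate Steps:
Function('a')(v) = Add(-1444, Mul(-19, v)) (Function('a')(v) = Mul(Add(76, v), -19) = Add(-1444, Mul(-19, v)))
k = 74017 (k = Add(31984, 42033) = 74017)
Mul(k, Pow(Function('a')(14), -1)) = Mul(74017, Pow(Add(-1444, Mul(-19, 14)), -1)) = Mul(74017, Pow(Add(-1444, -266), -1)) = Mul(74017, Pow(-1710, -1)) = Mul(74017, Rational(-1, 1710)) = Rational(-74017, 1710)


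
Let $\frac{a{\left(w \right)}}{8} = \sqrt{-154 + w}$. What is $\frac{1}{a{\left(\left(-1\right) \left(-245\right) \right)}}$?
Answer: $\frac{\sqrt{91}}{728} \approx 0.013104$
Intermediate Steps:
$a{\left(w \right)} = 8 \sqrt{-154 + w}$
$\frac{1}{a{\left(\left(-1\right) \left(-245\right) \right)}} = \frac{1}{8 \sqrt{-154 - -245}} = \frac{1}{8 \sqrt{-154 + 245}} = \frac{1}{8 \sqrt{91}} = \frac{\sqrt{91}}{728}$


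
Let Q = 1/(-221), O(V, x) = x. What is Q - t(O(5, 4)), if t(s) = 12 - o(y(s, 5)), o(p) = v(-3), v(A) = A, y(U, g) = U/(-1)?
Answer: -3316/221 ≈ -15.005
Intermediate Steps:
y(U, g) = -U (y(U, g) = U*(-1) = -U)
o(p) = -3
Q = -1/221 ≈ -0.0045249
t(s) = 15 (t(s) = 12 - 1*(-3) = 12 + 3 = 15)
Q - t(O(5, 4)) = -1/221 - 1*15 = -1/221 - 15 = -3316/221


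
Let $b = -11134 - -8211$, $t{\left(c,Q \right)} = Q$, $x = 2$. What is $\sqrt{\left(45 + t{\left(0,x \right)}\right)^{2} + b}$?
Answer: $i \sqrt{714} \approx 26.721 i$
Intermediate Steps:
$b = -2923$ ($b = -11134 + 8211 = -2923$)
$\sqrt{\left(45 + t{\left(0,x \right)}\right)^{2} + b} = \sqrt{\left(45 + 2\right)^{2} - 2923} = \sqrt{47^{2} - 2923} = \sqrt{2209 - 2923} = \sqrt{-714} = i \sqrt{714}$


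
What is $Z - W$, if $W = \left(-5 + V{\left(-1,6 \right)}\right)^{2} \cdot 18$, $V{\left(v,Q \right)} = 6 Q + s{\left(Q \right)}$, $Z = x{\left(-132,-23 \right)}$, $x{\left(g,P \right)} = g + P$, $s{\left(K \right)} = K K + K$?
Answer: $-96077$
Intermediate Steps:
$s{\left(K \right)} = K + K^{2}$ ($s{\left(K \right)} = K^{2} + K = K + K^{2}$)
$x{\left(g,P \right)} = P + g$
$Z = -155$ ($Z = -23 - 132 = -155$)
$V{\left(v,Q \right)} = 6 Q + Q \left(1 + Q\right)$
$W = 95922$ ($W = \left(-5 + 6 \left(7 + 6\right)\right)^{2} \cdot 18 = \left(-5 + 6 \cdot 13\right)^{2} \cdot 18 = \left(-5 + 78\right)^{2} \cdot 18 = 73^{2} \cdot 18 = 5329 \cdot 18 = 95922$)
$Z - W = -155 - 95922 = -96077$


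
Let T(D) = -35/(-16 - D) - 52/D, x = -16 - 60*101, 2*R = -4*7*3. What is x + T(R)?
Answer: -3317555/546 ≈ -6076.1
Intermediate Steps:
R = -42 (R = (-4*7*3)/2 = (-28*3)/2 = (½)*(-84) = -42)
x = -6076 (x = -16 - 6060 = -6076)
T(D) = -52/D - 35/(-16 - D)
x + T(R) = -6076 + (-832 - 17*(-42))/((-42)*(16 - 42)) = -6076 - 1/42*(-832 + 714)/(-26) = -6076 - 1/42*(-1/26)*(-118) = -6076 - 59/546 = -3317555/546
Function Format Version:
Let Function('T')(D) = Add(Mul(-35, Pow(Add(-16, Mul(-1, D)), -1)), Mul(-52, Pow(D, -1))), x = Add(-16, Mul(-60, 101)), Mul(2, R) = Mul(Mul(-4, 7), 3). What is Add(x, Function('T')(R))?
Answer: Rational(-3317555, 546) ≈ -6076.1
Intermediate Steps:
R = -42 (R = Mul(Rational(1, 2), Mul(Mul(-4, 7), 3)) = Mul(Rational(1, 2), Mul(-28, 3)) = Mul(Rational(1, 2), -84) = -42)
x = -6076 (x = Add(-16, -6060) = -6076)
Function('T')(D) = Add(Mul(-52, Pow(D, -1)), Mul(-35, Pow(Add(-16, Mul(-1, D)), -1)))
Add(x, Function('T')(R)) = Add(-6076, Mul(Pow(-42, -1), Pow(Add(16, -42), -1), Add(-832, Mul(-17, -42)))) = Add(-6076, Mul(Rational(-1, 42), Pow(-26, -1), Add(-832, 714))) = Add(-6076, Mul(Rational(-1, 42), Rational(-1, 26), -118)) = Add(-6076, Rational(-59, 546)) = Rational(-3317555, 546)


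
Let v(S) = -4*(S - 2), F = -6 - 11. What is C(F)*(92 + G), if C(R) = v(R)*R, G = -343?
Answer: 324292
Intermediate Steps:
F = -17
v(S) = 8 - 4*S (v(S) = -4*(-2 + S) = 8 - 4*S)
C(R) = R*(8 - 4*R) (C(R) = (8 - 4*R)*R = R*(8 - 4*R))
C(F)*(92 + G) = (4*(-17)*(2 - 1*(-17)))*(92 - 343) = (4*(-17)*(2 + 17))*(-251) = (4*(-17)*19)*(-251) = -1292*(-251) = 324292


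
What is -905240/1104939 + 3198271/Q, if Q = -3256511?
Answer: -6481818378109/3598246007829 ≈ -1.8014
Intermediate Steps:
-905240/1104939 + 3198271/Q = -905240/1104939 + 3198271/(-3256511) = -905240*1/1104939 + 3198271*(-1/3256511) = -905240/1104939 - 3198271/3256511 = -6481818378109/3598246007829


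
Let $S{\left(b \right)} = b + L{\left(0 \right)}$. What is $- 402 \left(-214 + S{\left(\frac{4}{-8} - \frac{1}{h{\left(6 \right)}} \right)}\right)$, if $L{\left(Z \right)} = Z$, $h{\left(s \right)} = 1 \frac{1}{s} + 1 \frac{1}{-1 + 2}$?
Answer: $\frac{606015}{7} \approx 86574.0$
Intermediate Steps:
$h{\left(s \right)} = 1 + \frac{1}{s}$ ($h{\left(s \right)} = \frac{1}{s} + 1 \cdot 1^{-1} = \frac{1}{s} + 1 \cdot 1 = \frac{1}{s} + 1 = 1 + \frac{1}{s}$)
$S{\left(b \right)} = b$ ($S{\left(b \right)} = b + 0 = b$)
$- 402 \left(-214 + S{\left(\frac{4}{-8} - \frac{1}{h{\left(6 \right)}} \right)}\right) = - 402 \left(-214 + \left(\frac{4}{-8} - \frac{1}{\frac{1}{6} \left(1 + 6\right)}\right)\right) = - 402 \left(-214 + \left(4 \left(- \frac{1}{8}\right) - \frac{1}{\frac{1}{6} \cdot 7}\right)\right) = - 402 \left(-214 - \frac{19}{14}\right) = \left(-402\right) \left(- \frac{3015}{14}\right) = \frac{606015}{7}$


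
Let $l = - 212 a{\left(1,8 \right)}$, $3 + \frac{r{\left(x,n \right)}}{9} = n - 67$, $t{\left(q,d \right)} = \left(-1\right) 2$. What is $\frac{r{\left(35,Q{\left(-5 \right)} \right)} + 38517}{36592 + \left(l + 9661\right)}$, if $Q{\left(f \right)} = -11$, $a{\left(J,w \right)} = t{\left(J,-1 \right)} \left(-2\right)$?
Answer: $\frac{12596}{15135} \approx 0.83224$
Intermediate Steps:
$t{\left(q,d \right)} = -2$
$a{\left(J,w \right)} = 4$ ($a{\left(J,w \right)} = \left(-2\right) \left(-2\right) = 4$)
$r{\left(x,n \right)} = -630 + 9 n$ ($r{\left(x,n \right)} = -27 + 9 \left(n - 67\right) = -27 + 9 \left(-67 + n\right) = -27 + \left(-603 + 9 n\right) = -630 + 9 n$)
$l = -848$ ($l = \left(-212\right) 4 = -848$)
$\frac{r{\left(35,Q{\left(-5 \right)} \right)} + 38517}{36592 + \left(l + 9661\right)} = \frac{\left(-630 + 9 \left(-11\right)\right) + 38517}{36592 + \left(-848 + 9661\right)} = \frac{\left(-630 - 99\right) + 38517}{36592 + 8813} = \frac{-729 + 38517}{45405} = 37788 \cdot \frac{1}{45405} = \frac{12596}{15135}$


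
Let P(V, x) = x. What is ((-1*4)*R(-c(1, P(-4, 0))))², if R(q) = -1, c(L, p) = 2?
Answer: 16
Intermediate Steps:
((-1*4)*R(-c(1, P(-4, 0))))² = (-1*4*(-1))² = (-4*(-1))² = 4² = 16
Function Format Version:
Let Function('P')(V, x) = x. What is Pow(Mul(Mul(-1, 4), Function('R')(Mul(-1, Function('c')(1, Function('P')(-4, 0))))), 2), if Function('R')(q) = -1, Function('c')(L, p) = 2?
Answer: 16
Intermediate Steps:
Pow(Mul(Mul(-1, 4), Function('R')(Mul(-1, Function('c')(1, Function('P')(-4, 0))))), 2) = Pow(Mul(Mul(-1, 4), -1), 2) = Pow(Mul(-4, -1), 2) = Pow(4, 2) = 16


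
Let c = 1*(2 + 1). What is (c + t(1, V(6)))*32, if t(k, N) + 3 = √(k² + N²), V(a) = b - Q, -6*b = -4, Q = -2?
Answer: 32*√73/3 ≈ 91.136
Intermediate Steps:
b = ⅔ (b = -⅙*(-4) = ⅔ ≈ 0.66667)
V(a) = 8/3 (V(a) = ⅔ - 1*(-2) = ⅔ + 2 = 8/3)
c = 3 (c = 1*3 = 3)
t(k, N) = -3 + √(N² + k²) (t(k, N) = -3 + √(k² + N²) = -3 + √(N² + k²))
(c + t(1, V(6)))*32 = (3 + (-3 + √((8/3)² + 1²)))*32 = (3 + (-3 + √(64/9 + 1)))*32 = (3 + (-3 + √(73/9)))*32 = (3 + (-3 + √73/3))*32 = (√73/3)*32 = 32*√73/3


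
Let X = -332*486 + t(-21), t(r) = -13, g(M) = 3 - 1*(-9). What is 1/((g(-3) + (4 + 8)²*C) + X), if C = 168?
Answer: -1/137161 ≈ -7.2907e-6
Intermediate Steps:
g(M) = 12 (g(M) = 3 + 9 = 12)
X = -161365 (X = -332*486 - 13 = -161352 - 13 = -161365)
1/((g(-3) + (4 + 8)²*C) + X) = 1/((12 + (4 + 8)²*168) - 161365) = 1/((12 + 12²*168) - 161365) = 1/((12 + 144*168) - 161365) = 1/((12 + 24192) - 161365) = 1/(24204 - 161365) = 1/(-137161) = -1/137161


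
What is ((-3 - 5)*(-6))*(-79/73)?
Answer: -3792/73 ≈ -51.945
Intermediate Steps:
((-3 - 5)*(-6))*(-79/73) = (-8*(-6))*(-79*1/73) = 48*(-79/73) = -3792/73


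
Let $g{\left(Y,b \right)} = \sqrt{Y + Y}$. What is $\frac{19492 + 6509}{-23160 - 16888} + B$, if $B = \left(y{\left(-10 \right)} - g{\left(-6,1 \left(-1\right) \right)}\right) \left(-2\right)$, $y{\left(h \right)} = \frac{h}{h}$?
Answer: $- \frac{106097}{40048} + 4 i \sqrt{3} \approx -2.6492 + 6.9282 i$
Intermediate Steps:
$y{\left(h \right)} = 1$
$g{\left(Y,b \right)} = \sqrt{2} \sqrt{Y}$ ($g{\left(Y,b \right)} = \sqrt{2 Y} = \sqrt{2} \sqrt{Y}$)
$B = -2 + 4 i \sqrt{3}$ ($B = \left(1 - \sqrt{2} \sqrt{-6}\right) \left(-2\right) = \left(1 - \sqrt{2} i \sqrt{6}\right) \left(-2\right) = \left(1 - 2 i \sqrt{3}\right) \left(-2\right) = -2 + 4 i \sqrt{3} \approx -2.0 + 6.9282 i$)
$\frac{19492 + 6509}{-23160 - 16888} + B = \frac{19492 + 6509}{-23160 - 16888} - \left(2 - 4 i \sqrt{3}\right) = \frac{26001}{-40048} - \left(2 - 4 i \sqrt{3}\right) = 26001 \left(- \frac{1}{40048}\right) - \left(2 - 4 i \sqrt{3}\right) = - \frac{26001}{40048} - \left(2 - 4 i \sqrt{3}\right) = - \frac{106097}{40048} + 4 i \sqrt{3}$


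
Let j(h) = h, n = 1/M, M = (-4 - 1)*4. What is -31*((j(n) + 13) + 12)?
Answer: -15469/20 ≈ -773.45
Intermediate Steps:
M = -20 (M = -5*4 = -20)
n = -1/20 (n = 1/(-20) = -1/20 ≈ -0.050000)
-31*((j(n) + 13) + 12) = -31*((-1/20 + 13) + 12) = -31*(259/20 + 12) = -31*499/20 = -15469/20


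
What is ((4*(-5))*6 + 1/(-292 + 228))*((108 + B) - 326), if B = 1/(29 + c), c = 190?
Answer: 366698621/14016 ≈ 26163.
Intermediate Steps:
B = 1/219 (B = 1/(29 + 190) = 1/219 ≈ 0.0045662)
((4*(-5))*6 + 1/(-292 + 228))*((108 + B) - 326) = ((4*(-5))*6 + 1/(-292 + 228))*((108 + 1/219) - 326) = (-20*6 + 1/(-64))*(23653/219 - 326) = (-120 - 1/64)*(-47741/219) = -7681/64*(-47741/219) = 366698621/14016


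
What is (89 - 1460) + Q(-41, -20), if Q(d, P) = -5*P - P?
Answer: -1251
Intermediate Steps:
Q(d, P) = -6*P
(89 - 1460) + Q(-41, -20) = (89 - 1460) - 6*(-20) = -1371 + 120 = -1251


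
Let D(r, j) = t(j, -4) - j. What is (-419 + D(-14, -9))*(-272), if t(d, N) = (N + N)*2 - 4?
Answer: 116960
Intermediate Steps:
t(d, N) = -4 + 4*N (t(d, N) = (2*N)*2 - 4 = 4*N - 4 = -4 + 4*N)
D(r, j) = -20 - j (D(r, j) = (-4 + 4*(-4)) - j = (-4 - 16) - j = -20 - j)
(-419 + D(-14, -9))*(-272) = (-419 + (-20 - 1*(-9)))*(-272) = (-419 + (-20 + 9))*(-272) = (-419 - 11)*(-272) = -430*(-272) = 116960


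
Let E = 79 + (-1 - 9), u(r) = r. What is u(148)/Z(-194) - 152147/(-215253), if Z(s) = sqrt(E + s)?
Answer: 152147/215253 - 148*I*sqrt(5)/25 ≈ 0.70683 - 13.238*I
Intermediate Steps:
E = 69 (E = 79 - 10 = 69)
Z(s) = sqrt(69 + s)
u(148)/Z(-194) - 152147/(-215253) = 148/(sqrt(69 - 194)) - 152147/(-215253) = 148/(sqrt(-125)) - 152147*(-1/215253) = 148/((5*I*sqrt(5))) + 152147/215253 = 148*(-I*sqrt(5)/25) + 152147/215253 = -148*I*sqrt(5)/25 + 152147/215253 = 152147/215253 - 148*I*sqrt(5)/25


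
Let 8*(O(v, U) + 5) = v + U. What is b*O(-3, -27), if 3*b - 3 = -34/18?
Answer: -175/54 ≈ -3.2407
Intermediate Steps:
O(v, U) = -5 + U/8 + v/8 (O(v, U) = -5 + (v + U)/8 = -5 + (U + v)/8 = -5 + (U/8 + v/8) = -5 + U/8 + v/8)
b = 10/27 (b = 1 + (-34/18)/3 = 1 + (-34*1/18)/3 = 1 + (1/3)*(-17/9) = 1 - 17/27 = 10/27 ≈ 0.37037)
b*O(-3, -27) = 10*(-5 + (1/8)*(-27) + (1/8)*(-3))/27 = 10*(-5 - 27/8 - 3/8)/27 = (10/27)*(-35/4) = -175/54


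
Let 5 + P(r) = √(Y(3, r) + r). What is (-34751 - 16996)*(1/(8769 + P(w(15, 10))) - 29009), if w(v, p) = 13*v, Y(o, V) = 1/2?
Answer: 230595889377752307/153615001 + 51747*√782/153615001 ≈ 1.5011e+9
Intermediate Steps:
Y(o, V) = ½
P(r) = -5 + √(½ + r)
(-34751 - 16996)*(1/(8769 + P(w(15, 10))) - 29009) = (-34751 - 16996)*(1/(8769 + (-5 + √(2 + 4*(13*15))/2)) - 29009) = -51747*(1/(8769 + (-5 + √(2 + 4*195)/2)) - 29009) = -51747*(1/(8769 + (-5 + √(2 + 780)/2)) - 29009) = -51747*(1/(8769 + (-5 + √782/2)) - 29009) = -51747*(1/(8764 + √782/2) - 29009) = -51747*(-29009 + 1/(8764 + √782/2)) = 1501128723 - 51747/(8764 + √782/2)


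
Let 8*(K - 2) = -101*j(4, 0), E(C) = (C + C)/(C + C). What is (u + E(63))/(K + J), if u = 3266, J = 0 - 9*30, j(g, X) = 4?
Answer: -6534/637 ≈ -10.257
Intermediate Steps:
E(C) = 1 (E(C) = (2*C)/((2*C)) = (2*C)*(1/(2*C)) = 1)
J = -270 (J = 0 - 270 = -270)
K = -97/2 (K = 2 + (-101*4)/8 = 2 + (1/8)*(-404) = 2 - 101/2 = -97/2 ≈ -48.500)
(u + E(63))/(K + J) = (3266 + 1)/(-97/2 - 270) = 3267/(-637/2) = 3267*(-2/637) = -6534/637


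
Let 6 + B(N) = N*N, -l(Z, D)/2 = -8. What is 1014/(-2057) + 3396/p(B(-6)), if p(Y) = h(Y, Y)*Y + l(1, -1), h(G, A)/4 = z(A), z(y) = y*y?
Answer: -25635663/55547228 ≈ -0.46151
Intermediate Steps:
l(Z, D) = 16 (l(Z, D) = -2*(-8) = 16)
z(y) = y**2
h(G, A) = 4*A**2
B(N) = -6 + N**2 (B(N) = -6 + N*N = -6 + N**2)
p(Y) = 16 + 4*Y**3 (p(Y) = (4*Y**2)*Y + 16 = 4*Y**3 + 16 = 16 + 4*Y**3)
1014/(-2057) + 3396/p(B(-6)) = 1014/(-2057) + 3396/(16 + 4*(-6 + (-6)**2)**3) = 1014*(-1/2057) + 3396/(16 + 4*(-6 + 36)**3) = -1014/2057 + 3396/(16 + 4*30**3) = -1014/2057 + 3396/(16 + 4*27000) = -1014/2057 + 3396/(16 + 108000) = -1014/2057 + 3396/108016 = -1014/2057 + 3396*(1/108016) = -1014/2057 + 849/27004 = -25635663/55547228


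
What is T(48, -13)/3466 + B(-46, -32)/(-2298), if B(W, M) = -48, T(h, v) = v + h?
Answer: 41133/1327478 ≈ 0.030986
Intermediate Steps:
T(h, v) = h + v
T(48, -13)/3466 + B(-46, -32)/(-2298) = (48 - 13)/3466 - 48/(-2298) = 35*(1/3466) - 48*(-1/2298) = 35/3466 + 8/383 = 41133/1327478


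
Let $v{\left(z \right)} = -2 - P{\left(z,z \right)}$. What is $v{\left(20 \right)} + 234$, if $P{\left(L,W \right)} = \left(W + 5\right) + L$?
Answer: $187$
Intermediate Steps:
$P{\left(L,W \right)} = 5 + L + W$ ($P{\left(L,W \right)} = \left(5 + W\right) + L = 5 + L + W$)
$v{\left(z \right)} = -7 - 2 z$ ($v{\left(z \right)} = -2 - \left(5 + z + z\right) = -2 - \left(5 + 2 z\right) = -7 - 2 z$)
$v{\left(20 \right)} + 234 = \left(-7 - 40\right) + 234 = -47 + 234 = 187$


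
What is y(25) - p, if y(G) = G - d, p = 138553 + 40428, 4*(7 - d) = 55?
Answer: -715797/4 ≈ -1.7895e+5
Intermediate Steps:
d = -27/4 (d = 7 - 1/4*55 = 7 - 55/4 = -27/4 ≈ -6.7500)
p = 178981
y(G) = 27/4 + G (y(G) = G - 1*(-27/4) = G + 27/4 = 27/4 + G)
y(25) - p = (27/4 + 25) - 1*178981 = 127/4 - 178981 = -715797/4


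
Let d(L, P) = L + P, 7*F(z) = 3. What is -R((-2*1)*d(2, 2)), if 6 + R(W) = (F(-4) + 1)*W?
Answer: 122/7 ≈ 17.429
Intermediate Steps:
F(z) = 3/7 (F(z) = (⅐)*3 = 3/7)
R(W) = -6 + 10*W/7 (R(W) = -6 + (3/7 + 1)*W = -6 + 10*W/7)
-R((-2*1)*d(2, 2)) = -(-6 + 10*((-2*1)*(2 + 2))/7) = -(-6 + 10*(-2*4)/7) = -(-6 + (10/7)*(-8)) = -(-6 - 80/7) = -1*(-122/7) = 122/7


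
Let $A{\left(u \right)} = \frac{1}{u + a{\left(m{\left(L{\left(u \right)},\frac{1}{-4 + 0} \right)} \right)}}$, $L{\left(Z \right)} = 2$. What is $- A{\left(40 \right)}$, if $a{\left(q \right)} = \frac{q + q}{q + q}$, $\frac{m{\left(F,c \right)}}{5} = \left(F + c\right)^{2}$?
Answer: $- \frac{1}{41} \approx -0.02439$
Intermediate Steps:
$m{\left(F,c \right)} = 5 \left(F + c\right)^{2}$
$a{\left(q \right)} = 1$ ($a{\left(q \right)} = \frac{2 q}{2 q} = 2 q \frac{1}{2 q} = 1$)
$A{\left(u \right)} = \frac{1}{1 + u}$ ($A{\left(u \right)} = \frac{1}{u + 1} = \frac{1}{1 + u}$)
$- A{\left(40 \right)} = - \frac{1}{1 + 40} = - \frac{1}{41}$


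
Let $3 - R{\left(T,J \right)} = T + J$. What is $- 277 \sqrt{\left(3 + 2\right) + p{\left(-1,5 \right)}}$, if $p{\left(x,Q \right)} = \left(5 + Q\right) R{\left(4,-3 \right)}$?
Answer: $-1385$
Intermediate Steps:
$R{\left(T,J \right)} = 3 - J - T$ ($R{\left(T,J \right)} = 3 - \left(T + J\right) = 3 - \left(J + T\right) = 3 - J - T$)
$p{\left(x,Q \right)} = 10 + 2 Q$ ($p{\left(x,Q \right)} = \left(5 + Q\right) \left(3 - -3 - 4\right) = \left(5 + Q\right) \left(3 + 3 - 4\right) = \left(5 + Q\right) 2 = 10 + 2 Q$)
$- 277 \sqrt{\left(3 + 2\right) + p{\left(-1,5 \right)}} = - 277 \sqrt{\left(3 + 2\right) + \left(10 + 2 \cdot 5\right)} = - 277 \sqrt{5 + \left(10 + 10\right)} = - 277 \sqrt{5 + 20} = - 277 \sqrt{25} = \left(-277\right) 5 = -1385$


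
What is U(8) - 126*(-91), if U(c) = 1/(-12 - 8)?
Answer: 229319/20 ≈ 11466.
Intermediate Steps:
U(c) = -1/20 (U(c) = 1/(-20) = -1/20)
U(8) - 126*(-91) = -1/20 - 126*(-91) = -1/20 + 11466 = 229319/20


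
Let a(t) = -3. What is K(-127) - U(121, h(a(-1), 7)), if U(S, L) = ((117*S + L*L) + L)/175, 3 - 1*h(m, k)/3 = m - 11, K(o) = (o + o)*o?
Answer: 5628341/175 ≈ 32162.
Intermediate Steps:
K(o) = 2*o² (K(o) = (2*o)*o = 2*o²)
h(m, k) = 42 - 3*m (h(m, k) = 9 - 3*(m - 11) = 9 - 3*(-11 + m) = 9 + (33 - 3*m) = 42 - 3*m)
U(S, L) = L/175 + L²/175 + 117*S/175 (U(S, L) = ((117*S + L²) + L)*(1/175) = ((L² + 117*S) + L)*(1/175) = (L + L² + 117*S)*(1/175) = L/175 + L²/175 + 117*S/175)
K(-127) - U(121, h(a(-1), 7)) = 2*(-127)² - ((42 - 3*(-3))/175 + (42 - 3*(-3))²/175 + (117/175)*121) = 2*16129 - ((42 + 9)/175 + (42 + 9)²/175 + 14157/175) = 32258 - ((1/175)*51 + (1/175)*51² + 14157/175) = 32258 - (51/175 + (1/175)*2601 + 14157/175) = 32258 - (51/175 + 2601/175 + 14157/175) = 32258 - 1*16809/175 = 32258 - 16809/175 = 5628341/175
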